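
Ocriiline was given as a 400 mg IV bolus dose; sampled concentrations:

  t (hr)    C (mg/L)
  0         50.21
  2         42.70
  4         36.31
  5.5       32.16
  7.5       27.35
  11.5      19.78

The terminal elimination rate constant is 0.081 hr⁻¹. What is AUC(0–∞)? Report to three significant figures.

AUC = 621 mg/L·hr

Trapezoidal AUC_0→11.5:
  [0→2]: (50.21+42.70)/2 × 2 = 92.91
  [2→4]: (42.70+36.31)/2 × 2 = 79.01
  [4→5.5]: (36.31+32.16)/2 × 1.5 = 51.3525
  [5.5→7.5]: (32.16+27.35)/2 × 2 = 59.51
  [7.5→11.5]: (27.35+19.78)/2 × 4 = 94.26
  Sum = 377.0425 mg/L·hr
Extrapolated tail: C_last / k_e = 19.78 / 0.081 = 244.198
AUC_0→∞ = 377.0425 + 244.198 = 621.2405 mg/L·hr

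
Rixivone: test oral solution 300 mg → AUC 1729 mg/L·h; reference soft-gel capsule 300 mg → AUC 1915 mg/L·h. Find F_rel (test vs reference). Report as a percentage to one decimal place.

F_rel = (AUC_test/D_test) / (AUC_ref/D_ref)
      = (1729/300) / (1915/300)
      = 5.76333 / 6.38333 = 0.9029 = 90.29%

F_rel = 90.3%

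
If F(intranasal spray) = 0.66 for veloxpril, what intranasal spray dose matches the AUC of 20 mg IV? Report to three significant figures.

D_intranasal = 30.3 mg

For equal systemic exposure: F × D_ev = D_iv
D_ev = D_iv / F = 20 / 0.66 = 30.303 mg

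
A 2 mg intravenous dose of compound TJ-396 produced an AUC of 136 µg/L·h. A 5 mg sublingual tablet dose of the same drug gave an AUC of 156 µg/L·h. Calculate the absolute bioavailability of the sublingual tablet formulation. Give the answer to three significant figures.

F = 0.459

F = (AUC_ev / D_ev) / (AUC_iv / D_iv)
  = (156/5) / (136/2)
  = 31.2 / 68 = 0.4588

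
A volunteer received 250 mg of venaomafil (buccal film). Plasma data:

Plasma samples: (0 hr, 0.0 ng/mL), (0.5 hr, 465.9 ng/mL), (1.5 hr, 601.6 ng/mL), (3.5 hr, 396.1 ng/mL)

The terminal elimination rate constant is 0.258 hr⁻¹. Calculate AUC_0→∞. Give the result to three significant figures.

Trapezoidal AUC_0→3.5:
  [0→0.5]: (0.0+465.9)/2 × 0.5 = 116.475
  [0.5→1.5]: (465.9+601.6)/2 × 1 = 533.75
  [1.5→3.5]: (601.6+396.1)/2 × 2 = 997.7
  Sum = 1647.925 ng/mL·hr
Extrapolated tail: C_last / k_e = 396.1 / 0.258 = 1535.271
AUC_0→∞ = 1647.925 + 1535.271 = 3183.196 ng/mL·hr

AUC = 3180 ng/mL·hr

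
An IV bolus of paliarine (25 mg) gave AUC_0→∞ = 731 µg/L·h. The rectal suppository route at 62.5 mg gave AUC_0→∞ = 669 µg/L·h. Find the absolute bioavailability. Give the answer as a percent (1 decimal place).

F = (AUC_ev / D_ev) / (AUC_iv / D_iv)
  = (669/62.5) / (731/25)
  = 10.704 / 29.24 = 0.3661
  = 36.61%

F = 36.6%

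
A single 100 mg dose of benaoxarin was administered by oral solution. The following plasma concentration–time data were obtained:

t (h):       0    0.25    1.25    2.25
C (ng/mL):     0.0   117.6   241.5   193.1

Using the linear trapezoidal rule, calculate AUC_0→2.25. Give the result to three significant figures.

AUC = 412 ng/mL·h

Trapezoidal AUC_0→2.25:
  [0→0.25]: (0.0+117.6)/2 × 0.25 = 14.7
  [0.25→1.25]: (117.6+241.5)/2 × 1 = 179.55
  [1.25→2.25]: (241.5+193.1)/2 × 1 = 217.3
  Sum = 411.55 ng/mL·h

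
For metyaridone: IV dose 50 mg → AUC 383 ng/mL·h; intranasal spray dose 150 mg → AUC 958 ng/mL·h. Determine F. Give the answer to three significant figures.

F = 0.834

F = (AUC_ev / D_ev) / (AUC_iv / D_iv)
  = (958/150) / (383/50)
  = 6.38667 / 7.66 = 0.8338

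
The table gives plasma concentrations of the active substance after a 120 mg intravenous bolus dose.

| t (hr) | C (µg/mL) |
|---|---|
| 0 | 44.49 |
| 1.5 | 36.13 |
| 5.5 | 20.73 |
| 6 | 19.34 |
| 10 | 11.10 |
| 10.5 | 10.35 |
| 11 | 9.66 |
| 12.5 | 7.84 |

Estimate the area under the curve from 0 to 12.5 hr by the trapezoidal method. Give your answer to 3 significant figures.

AUC = 269 µg/mL·hr

Trapezoidal AUC_0→12.5:
  [0→1.5]: (44.49+36.13)/2 × 1.5 = 60.465
  [1.5→5.5]: (36.13+20.73)/2 × 4 = 113.72
  [5.5→6]: (20.73+19.34)/2 × 0.5 = 10.0175
  [6→10]: (19.34+11.10)/2 × 4 = 60.88
  [10→10.5]: (11.10+10.35)/2 × 0.5 = 5.3625
  [10.5→11]: (10.35+9.66)/2 × 0.5 = 5.0025
  [11→12.5]: (9.66+7.84)/2 × 1.5 = 13.125
  Sum = 268.5725 µg/mL·hr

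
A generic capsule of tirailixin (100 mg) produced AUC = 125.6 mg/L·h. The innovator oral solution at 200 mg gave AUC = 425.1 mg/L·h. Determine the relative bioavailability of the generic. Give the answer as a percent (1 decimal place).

F_rel = (AUC_test/D_test) / (AUC_ref/D_ref)
      = (125.6/100) / (425.1/200)
      = 1.256 / 2.1255 = 0.5909 = 59.09%

F_rel = 59.1%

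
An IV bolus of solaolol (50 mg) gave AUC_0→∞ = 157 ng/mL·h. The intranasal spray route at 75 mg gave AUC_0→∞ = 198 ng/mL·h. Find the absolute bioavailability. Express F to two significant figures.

F = (AUC_ev / D_ev) / (AUC_iv / D_iv)
  = (198/75) / (157/50)
  = 2.64 / 3.14 = 0.8408

F = 0.84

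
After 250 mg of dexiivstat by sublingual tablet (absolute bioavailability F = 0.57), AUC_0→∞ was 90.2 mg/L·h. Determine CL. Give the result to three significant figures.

CL = F × Dose / AUC_0→∞
   = 0.57 × 250 / 90.2 = 1.57982 L/h

CL = 1.58 L/h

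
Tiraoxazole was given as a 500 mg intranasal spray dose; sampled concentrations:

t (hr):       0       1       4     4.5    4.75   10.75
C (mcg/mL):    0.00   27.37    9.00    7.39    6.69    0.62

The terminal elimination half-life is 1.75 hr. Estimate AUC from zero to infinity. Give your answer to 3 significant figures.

AUC = 97.6 mcg/mL·hr

Trapezoidal AUC_0→10.75:
  [0→1]: (0.00+27.37)/2 × 1 = 13.685
  [1→4]: (27.37+9.00)/2 × 3 = 54.555
  [4→4.5]: (9.00+7.39)/2 × 0.5 = 4.0975
  [4.5→4.75]: (7.39+6.69)/2 × 0.25 = 1.76
  [4.75→10.75]: (6.69+0.62)/2 × 6 = 21.93
  Sum = 96.0275 mcg/mL·hr
k_e = ln2 / t½ = 0.693147 / 1.75 = 0.3961 hr^-1
Extrapolated tail: C_last / k_e = 0.62 / 0.3961 = 1.565
AUC_0→∞ = 96.0275 + 1.565 = 97.5925 mcg/mL·hr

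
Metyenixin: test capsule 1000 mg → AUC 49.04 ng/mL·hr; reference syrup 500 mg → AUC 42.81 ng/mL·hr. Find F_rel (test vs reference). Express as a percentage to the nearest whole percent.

F_rel = (AUC_test/D_test) / (AUC_ref/D_ref)
      = (49.04/1000) / (42.81/500)
      = 0.04904 / 0.08562 = 0.5728 = 57.28%

F_rel = 57%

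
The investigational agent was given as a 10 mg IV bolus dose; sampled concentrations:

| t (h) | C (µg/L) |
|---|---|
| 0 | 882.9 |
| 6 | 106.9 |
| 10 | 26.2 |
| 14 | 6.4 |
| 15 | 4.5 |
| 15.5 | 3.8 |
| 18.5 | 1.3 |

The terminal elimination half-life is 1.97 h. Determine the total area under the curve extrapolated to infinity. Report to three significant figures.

Trapezoidal AUC_0→18.5:
  [0→6]: (882.9+106.9)/2 × 6 = 2969.4
  [6→10]: (106.9+26.2)/2 × 4 = 266.2
  [10→14]: (26.2+6.4)/2 × 4 = 65.2
  [14→15]: (6.4+4.5)/2 × 1 = 5.45
  [15→15.5]: (4.5+3.8)/2 × 0.5 = 2.075
  [15.5→18.5]: (3.8+1.3)/2 × 3 = 7.65
  Sum = 3315.975 µg/L·h
k_e = ln2 / t½ = 0.693147 / 1.97 = 0.3519 h^-1
Extrapolated tail: C_last / k_e = 1.3 / 0.3519 = 3.694
AUC_0→∞ = 3315.975 + 3.694 = 3319.669 µg/L·h

AUC = 3320 µg/L·h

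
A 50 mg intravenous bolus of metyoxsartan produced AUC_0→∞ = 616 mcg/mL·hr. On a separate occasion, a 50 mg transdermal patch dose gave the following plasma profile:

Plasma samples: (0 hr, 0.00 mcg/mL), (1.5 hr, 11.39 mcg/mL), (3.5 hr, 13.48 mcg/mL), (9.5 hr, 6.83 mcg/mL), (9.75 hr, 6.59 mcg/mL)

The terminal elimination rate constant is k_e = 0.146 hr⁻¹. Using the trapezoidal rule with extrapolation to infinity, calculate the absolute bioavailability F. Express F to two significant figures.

F = 0.23

Trapezoidal AUC_0→9.75 (transdermal patch):
  [0→1.5]: (0.00+11.39)/2 × 1.5 = 8.5425
  [1.5→3.5]: (11.39+13.48)/2 × 2 = 24.87
  [3.5→9.5]: (13.48+6.83)/2 × 6 = 60.93
  [9.5→9.75]: (6.83+6.59)/2 × 0.25 = 1.6775
  Sum = 96.02 mcg/mL·hr
Tail: C_last/k_e = 6.59/0.146 = 45.137
AUC_0→∞ (transdermal patch) = 96.02 + 45.137 = 141.157 mcg/mL·hr
F = (AUC_ev/D_ev)/(AUC_iv/D_iv) = (141.157/50)/(616/50) = 2.82314/12.32 = 0.2292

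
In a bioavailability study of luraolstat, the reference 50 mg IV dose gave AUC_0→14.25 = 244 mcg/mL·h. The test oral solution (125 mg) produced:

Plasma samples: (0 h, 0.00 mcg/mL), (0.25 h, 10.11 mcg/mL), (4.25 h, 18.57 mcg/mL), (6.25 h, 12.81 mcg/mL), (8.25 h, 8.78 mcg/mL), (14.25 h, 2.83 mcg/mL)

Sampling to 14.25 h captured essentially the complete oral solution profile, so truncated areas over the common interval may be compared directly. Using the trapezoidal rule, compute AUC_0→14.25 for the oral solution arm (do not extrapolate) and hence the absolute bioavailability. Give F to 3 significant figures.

Trapezoidal AUC_0→14.25 (oral solution):
  [0→0.25]: (0.00+10.11)/2 × 0.25 = 1.26375
  [0.25→4.25]: (10.11+18.57)/2 × 4 = 57.36
  [4.25→6.25]: (18.57+12.81)/2 × 2 = 31.38
  [6.25→8.25]: (12.81+8.78)/2 × 2 = 21.59
  [8.25→14.25]: (8.78+2.83)/2 × 6 = 34.83
  Sum = 146.42375 mcg/mL·h
F = (AUC_ev/D_ev)/(AUC_iv/D_iv) = (146.42375/125)/(244/50) = 1.17139/4.88 = 0.2400

F = 0.240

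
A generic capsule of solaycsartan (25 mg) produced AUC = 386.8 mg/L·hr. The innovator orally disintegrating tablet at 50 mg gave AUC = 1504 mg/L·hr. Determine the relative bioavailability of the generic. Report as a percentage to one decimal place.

F_rel = (AUC_test/D_test) / (AUC_ref/D_ref)
      = (386.8/25) / (1504/50)
      = 15.472 / 30.08 = 0.5144 = 51.44%

F_rel = 51.4%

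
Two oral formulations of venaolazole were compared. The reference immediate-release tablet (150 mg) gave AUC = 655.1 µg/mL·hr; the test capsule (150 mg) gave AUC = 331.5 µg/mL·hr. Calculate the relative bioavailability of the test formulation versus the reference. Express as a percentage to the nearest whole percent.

F_rel = (AUC_test/D_test) / (AUC_ref/D_ref)
      = (331.5/150) / (655.1/150)
      = 2.21 / 4.36733 = 0.5060 = 50.60%

F_rel = 51%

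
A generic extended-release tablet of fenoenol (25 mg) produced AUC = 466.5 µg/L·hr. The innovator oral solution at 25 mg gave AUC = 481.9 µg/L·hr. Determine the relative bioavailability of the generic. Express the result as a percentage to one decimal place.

F_rel = 96.8%

F_rel = (AUC_test/D_test) / (AUC_ref/D_ref)
      = (466.5/25) / (481.9/25)
      = 18.66 / 19.276 = 0.9680 = 96.80%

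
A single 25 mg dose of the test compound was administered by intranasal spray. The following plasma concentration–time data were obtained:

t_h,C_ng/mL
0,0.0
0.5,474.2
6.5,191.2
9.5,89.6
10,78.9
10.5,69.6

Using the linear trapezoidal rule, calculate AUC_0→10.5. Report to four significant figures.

Trapezoidal AUC_0→10.5:
  [0→0.5]: (0.0+474.2)/2 × 0.5 = 118.55
  [0.5→6.5]: (474.2+191.2)/2 × 6 = 1996.2
  [6.5→9.5]: (191.2+89.6)/2 × 3 = 421.2
  [9.5→10]: (89.6+78.9)/2 × 0.5 = 42.125
  [10→10.5]: (78.9+69.6)/2 × 0.5 = 37.125
  Sum = 2615.2 ng/mL·h

AUC = 2615 ng/mL·h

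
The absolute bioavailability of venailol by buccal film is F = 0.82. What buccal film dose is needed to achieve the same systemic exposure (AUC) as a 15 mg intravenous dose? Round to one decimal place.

D_buccal = 18.3 mg

For equal systemic exposure: F × D_ev = D_iv
D_ev = D_iv / F = 15 / 0.82 = 18.2927 mg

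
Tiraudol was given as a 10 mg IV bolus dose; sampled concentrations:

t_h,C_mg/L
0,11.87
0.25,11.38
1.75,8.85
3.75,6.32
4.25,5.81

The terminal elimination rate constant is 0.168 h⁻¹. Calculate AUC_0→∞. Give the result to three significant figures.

Trapezoidal AUC_0→4.25:
  [0→0.25]: (11.87+11.38)/2 × 0.25 = 2.90625
  [0.25→1.75]: (11.38+8.85)/2 × 1.5 = 15.1725
  [1.75→3.75]: (8.85+6.32)/2 × 2 = 15.17
  [3.75→4.25]: (6.32+5.81)/2 × 0.5 = 3.0325
  Sum = 36.28125 mg/L·h
Extrapolated tail: C_last / k_e = 5.81 / 0.168 = 34.583
AUC_0→∞ = 36.28125 + 34.583 = 70.86425 mg/L·h

AUC = 70.9 mg/L·h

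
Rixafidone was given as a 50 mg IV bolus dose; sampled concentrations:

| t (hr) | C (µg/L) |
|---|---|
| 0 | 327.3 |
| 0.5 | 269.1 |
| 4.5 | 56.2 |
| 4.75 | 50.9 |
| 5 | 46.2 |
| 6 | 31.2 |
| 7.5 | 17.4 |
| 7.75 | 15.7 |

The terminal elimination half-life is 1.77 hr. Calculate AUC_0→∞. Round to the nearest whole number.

AUC = 945 µg/L·hr

Trapezoidal AUC_0→7.75:
  [0→0.5]: (327.3+269.1)/2 × 0.5 = 149.1
  [0.5→4.5]: (269.1+56.2)/2 × 4 = 650.6
  [4.5→4.75]: (56.2+50.9)/2 × 0.25 = 13.3875
  [4.75→5]: (50.9+46.2)/2 × 0.25 = 12.1375
  [5→6]: (46.2+31.2)/2 × 1 = 38.7
  [6→7.5]: (31.2+17.4)/2 × 1.5 = 36.45
  [7.5→7.75]: (17.4+15.7)/2 × 0.25 = 4.1375
  Sum = 904.5125 µg/L·hr
k_e = ln2 / t½ = 0.693147 / 1.77 = 0.3916 hr^-1
Extrapolated tail: C_last / k_e = 15.7 / 0.3916 = 40.092
AUC_0→∞ = 904.5125 + 40.092 = 944.6045 µg/L·hr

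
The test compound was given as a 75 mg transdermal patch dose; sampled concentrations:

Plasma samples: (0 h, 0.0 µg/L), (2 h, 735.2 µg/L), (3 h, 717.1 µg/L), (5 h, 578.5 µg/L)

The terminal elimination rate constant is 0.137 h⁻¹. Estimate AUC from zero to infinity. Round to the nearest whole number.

AUC = 6980 µg/L·h

Trapezoidal AUC_0→5:
  [0→2]: (0.0+735.2)/2 × 2 = 735.2
  [2→3]: (735.2+717.1)/2 × 1 = 726.15
  [3→5]: (717.1+578.5)/2 × 2 = 1295.6
  Sum = 2756.95 µg/L·h
Extrapolated tail: C_last / k_e = 578.5 / 0.137 = 4222.628
AUC_0→∞ = 2756.95 + 4222.628 = 6979.578 µg/L·h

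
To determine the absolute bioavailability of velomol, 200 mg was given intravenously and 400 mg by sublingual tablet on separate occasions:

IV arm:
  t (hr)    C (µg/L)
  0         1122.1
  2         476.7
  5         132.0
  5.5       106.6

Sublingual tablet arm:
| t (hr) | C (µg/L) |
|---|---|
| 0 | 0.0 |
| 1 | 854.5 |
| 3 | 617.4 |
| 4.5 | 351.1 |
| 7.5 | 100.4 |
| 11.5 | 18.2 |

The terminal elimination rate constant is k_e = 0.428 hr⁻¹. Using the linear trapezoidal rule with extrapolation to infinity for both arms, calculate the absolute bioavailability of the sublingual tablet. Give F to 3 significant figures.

Trapezoidal AUC_0→5.5 (IV):
  [0→2]: (1122.1+476.7)/2 × 2 = 1598.8
  [2→5]: (476.7+132.0)/2 × 3 = 913.05
  [5→5.5]: (132.0+106.6)/2 × 0.5 = 59.65
  Sum = 2571.5 µg/L·hr
IV tail: 106.6/0.428 = 249.065; AUC_iv,0→∞ = 2571.5 + 249.065 = 2820.565 µg/L·hr
Trapezoidal AUC_0→11.5 (sublingual tablet):
  [0→1]: (0.0+854.5)/2 × 1 = 427.25
  [1→3]: (854.5+617.4)/2 × 2 = 1471.9
  [3→4.5]: (617.4+351.1)/2 × 1.5 = 726.375
  [4.5→7.5]: (351.1+100.4)/2 × 3 = 677.25
  [7.5→11.5]: (100.4+18.2)/2 × 4 = 237.2
  Sum = 3539.975 µg/L·hr
sublingual tablet tail: 18.2/0.428 = 42.523; AUC_ev,0→∞ = 3539.975 + 42.523 = 3582.498 µg/L·hr
F = (AUC_ev/D_ev)/(AUC_iv/D_iv) = (3582.498/400)/(2820.565/200) = 8.956245/14.102825 = 0.6351

F = 0.635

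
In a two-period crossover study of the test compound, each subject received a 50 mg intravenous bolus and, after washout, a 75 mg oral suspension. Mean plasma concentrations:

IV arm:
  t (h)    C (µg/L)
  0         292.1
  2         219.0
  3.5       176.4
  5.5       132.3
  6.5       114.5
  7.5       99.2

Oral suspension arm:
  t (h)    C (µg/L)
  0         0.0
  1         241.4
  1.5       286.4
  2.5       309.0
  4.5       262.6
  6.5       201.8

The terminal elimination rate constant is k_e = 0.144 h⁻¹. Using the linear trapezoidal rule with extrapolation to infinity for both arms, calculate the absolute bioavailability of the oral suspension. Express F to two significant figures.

F = 0.98

Trapezoidal AUC_0→7.5 (IV):
  [0→2]: (292.1+219.0)/2 × 2 = 511.1
  [2→3.5]: (219.0+176.4)/2 × 1.5 = 296.55
  [3.5→5.5]: (176.4+132.3)/2 × 2 = 308.7
  [5.5→6.5]: (132.3+114.5)/2 × 1 = 123.4
  [6.5→7.5]: (114.5+99.2)/2 × 1 = 106.85
  Sum = 1346.6 µg/L·h
IV tail: 99.2/0.144 = 688.889; AUC_iv,0→∞ = 1346.6 + 688.889 = 2035.489 µg/L·h
Trapezoidal AUC_0→6.5 (oral suspension):
  [0→1]: (0.0+241.4)/2 × 1 = 120.7
  [1→1.5]: (241.4+286.4)/2 × 0.5 = 131.95
  [1.5→2.5]: (286.4+309.0)/2 × 1 = 297.7
  [2.5→4.5]: (309.0+262.6)/2 × 2 = 571.6
  [4.5→6.5]: (262.6+201.8)/2 × 2 = 464.4
  Sum = 1586.35 µg/L·h
oral suspension tail: 201.8/0.144 = 1401.389; AUC_ev,0→∞ = 1586.35 + 1401.389 = 2987.739 µg/L·h
F = (AUC_ev/D_ev)/(AUC_iv/D_iv) = (2987.739/75)/(2035.489/50) = 39.83652/40.70978 = 0.9785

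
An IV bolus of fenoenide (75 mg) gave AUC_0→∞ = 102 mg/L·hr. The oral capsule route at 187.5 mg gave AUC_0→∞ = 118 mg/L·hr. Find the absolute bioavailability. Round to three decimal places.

F = 0.463

F = (AUC_ev / D_ev) / (AUC_iv / D_iv)
  = (118/187.5) / (102/75)
  = 0.629333 / 1.36 = 0.4627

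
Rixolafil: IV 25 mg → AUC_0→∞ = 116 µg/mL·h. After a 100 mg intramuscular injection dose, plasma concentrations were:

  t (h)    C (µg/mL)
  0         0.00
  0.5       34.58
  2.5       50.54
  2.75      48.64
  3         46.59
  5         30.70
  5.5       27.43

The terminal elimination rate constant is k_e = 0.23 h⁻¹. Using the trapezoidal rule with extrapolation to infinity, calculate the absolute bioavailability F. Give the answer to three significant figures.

F = 0.709

Trapezoidal AUC_0→5.5 (intramuscular injection):
  [0→0.5]: (0.00+34.58)/2 × 0.5 = 8.645
  [0.5→2.5]: (34.58+50.54)/2 × 2 = 85.12
  [2.5→2.75]: (50.54+48.64)/2 × 0.25 = 12.3975
  [2.75→3]: (48.64+46.59)/2 × 0.25 = 11.90375
  [3→5]: (46.59+30.70)/2 × 2 = 77.29
  [5→5.5]: (30.70+27.43)/2 × 0.5 = 14.5325
  Sum = 209.88875 µg/mL·h
Tail: C_last/k_e = 27.43/0.23 = 119.261
AUC_0→∞ (intramuscular injection) = 209.88875 + 119.261 = 329.14975 µg/mL·h
F = (AUC_ev/D_ev)/(AUC_iv/D_iv) = (329.14975/100)/(116/25) = 3.2914975/4.64 = 0.7094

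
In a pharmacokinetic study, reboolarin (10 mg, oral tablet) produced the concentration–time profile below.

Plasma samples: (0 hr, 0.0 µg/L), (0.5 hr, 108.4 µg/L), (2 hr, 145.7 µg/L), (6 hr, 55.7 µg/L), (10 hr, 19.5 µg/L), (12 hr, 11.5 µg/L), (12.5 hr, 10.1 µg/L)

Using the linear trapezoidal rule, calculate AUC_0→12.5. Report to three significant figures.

Trapezoidal AUC_0→12.5:
  [0→0.5]: (0.0+108.4)/2 × 0.5 = 27.1
  [0.5→2]: (108.4+145.7)/2 × 1.5 = 190.575
  [2→6]: (145.7+55.7)/2 × 4 = 402.8
  [6→10]: (55.7+19.5)/2 × 4 = 150.4
  [10→12]: (19.5+11.5)/2 × 2 = 31.0
  [12→12.5]: (11.5+10.1)/2 × 0.5 = 5.4
  Sum = 807.275 µg/L·hr

AUC = 807 µg/L·hr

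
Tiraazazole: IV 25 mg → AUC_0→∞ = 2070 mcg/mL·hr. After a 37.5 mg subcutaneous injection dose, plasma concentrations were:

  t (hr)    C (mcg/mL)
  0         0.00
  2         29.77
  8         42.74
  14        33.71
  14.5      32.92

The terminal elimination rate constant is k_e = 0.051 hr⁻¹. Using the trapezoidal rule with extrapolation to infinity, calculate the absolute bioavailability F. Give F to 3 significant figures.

Trapezoidal AUC_0→14.5 (subcutaneous injection):
  [0→2]: (0.00+29.77)/2 × 2 = 29.77
  [2→8]: (29.77+42.74)/2 × 6 = 217.53
  [8→14]: (42.74+33.71)/2 × 6 = 229.35
  [14→14.5]: (33.71+32.92)/2 × 0.5 = 16.6575
  Sum = 493.3075 mcg/mL·hr
Tail: C_last/k_e = 32.92/0.051 = 645.490
AUC_0→∞ (subcutaneous injection) = 493.3075 + 645.490 = 1138.7975 mcg/mL·hr
F = (AUC_ev/D_ev)/(AUC_iv/D_iv) = (1138.7975/37.5)/(2070/25) = 30.3679/82.8 = 0.3668

F = 0.367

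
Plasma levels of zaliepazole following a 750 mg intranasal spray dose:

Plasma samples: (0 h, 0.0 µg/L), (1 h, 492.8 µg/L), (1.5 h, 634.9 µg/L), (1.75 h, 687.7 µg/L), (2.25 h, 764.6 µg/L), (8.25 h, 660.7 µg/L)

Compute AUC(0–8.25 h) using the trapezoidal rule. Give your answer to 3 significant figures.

Trapezoidal AUC_0→8.25:
  [0→1]: (0.0+492.8)/2 × 1 = 246.4
  [1→1.5]: (492.8+634.9)/2 × 0.5 = 281.925
  [1.5→1.75]: (634.9+687.7)/2 × 0.25 = 165.325
  [1.75→2.25]: (687.7+764.6)/2 × 0.5 = 363.075
  [2.25→8.25]: (764.6+660.7)/2 × 6 = 4275.9
  Sum = 5332.625 µg/L·h

AUC = 5330 µg/L·h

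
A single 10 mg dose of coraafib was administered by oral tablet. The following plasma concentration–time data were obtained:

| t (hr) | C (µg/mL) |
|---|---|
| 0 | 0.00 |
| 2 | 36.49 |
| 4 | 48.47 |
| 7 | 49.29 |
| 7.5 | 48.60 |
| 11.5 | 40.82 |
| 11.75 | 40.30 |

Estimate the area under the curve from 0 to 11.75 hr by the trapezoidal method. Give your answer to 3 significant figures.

Trapezoidal AUC_0→11.75:
  [0→2]: (0.00+36.49)/2 × 2 = 36.49
  [2→4]: (36.49+48.47)/2 × 2 = 84.96
  [4→7]: (48.47+49.29)/2 × 3 = 146.64
  [7→7.5]: (49.29+48.60)/2 × 0.5 = 24.4725
  [7.5→11.5]: (48.60+40.82)/2 × 4 = 178.84
  [11.5→11.75]: (40.82+40.30)/2 × 0.25 = 10.14
  Sum = 481.5425 µg/mL·hr

AUC = 482 µg/mL·hr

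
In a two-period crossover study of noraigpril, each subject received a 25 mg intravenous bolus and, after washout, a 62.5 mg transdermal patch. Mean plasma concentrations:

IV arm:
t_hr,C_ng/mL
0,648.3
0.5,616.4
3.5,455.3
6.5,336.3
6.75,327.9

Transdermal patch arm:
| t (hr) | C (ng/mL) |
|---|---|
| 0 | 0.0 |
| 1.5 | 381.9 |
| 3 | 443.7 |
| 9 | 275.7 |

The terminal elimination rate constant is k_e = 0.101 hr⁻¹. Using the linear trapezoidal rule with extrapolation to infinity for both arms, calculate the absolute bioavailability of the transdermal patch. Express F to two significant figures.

F = 0.36

Trapezoidal AUC_0→6.75 (IV):
  [0→0.5]: (648.3+616.4)/2 × 0.5 = 316.175
  [0.5→3.5]: (616.4+455.3)/2 × 3 = 1607.55
  [3.5→6.5]: (455.3+336.3)/2 × 3 = 1187.4
  [6.5→6.75]: (336.3+327.9)/2 × 0.25 = 83.025
  Sum = 3194.15 ng/mL·hr
IV tail: 327.9/0.101 = 3246.535; AUC_iv,0→∞ = 3194.15 + 3246.535 = 6440.685 ng/mL·hr
Trapezoidal AUC_0→9 (transdermal patch):
  [0→1.5]: (0.0+381.9)/2 × 1.5 = 286.425
  [1.5→3]: (381.9+443.7)/2 × 1.5 = 619.2
  [3→9]: (443.7+275.7)/2 × 6 = 2158.2
  Sum = 3063.825 ng/mL·hr
transdermal patch tail: 275.7/0.101 = 2729.703; AUC_ev,0→∞ = 3063.825 + 2729.703 = 5793.528 ng/mL·hr
F = (AUC_ev/D_ev)/(AUC_iv/D_iv) = (5793.528/62.5)/(6440.685/25) = 92.696448/257.6274 = 0.3598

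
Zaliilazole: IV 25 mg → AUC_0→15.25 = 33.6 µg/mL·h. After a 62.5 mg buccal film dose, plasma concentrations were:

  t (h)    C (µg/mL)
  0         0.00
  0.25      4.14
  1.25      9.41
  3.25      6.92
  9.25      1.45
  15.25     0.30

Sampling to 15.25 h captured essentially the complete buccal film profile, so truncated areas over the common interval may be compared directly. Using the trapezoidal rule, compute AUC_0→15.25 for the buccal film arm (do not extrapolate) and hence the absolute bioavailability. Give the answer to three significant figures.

F = 0.643

Trapezoidal AUC_0→15.25 (buccal film):
  [0→0.25]: (0.00+4.14)/2 × 0.25 = 0.5175
  [0.25→1.25]: (4.14+9.41)/2 × 1 = 6.775
  [1.25→3.25]: (9.41+6.92)/2 × 2 = 16.33
  [3.25→9.25]: (6.92+1.45)/2 × 6 = 25.11
  [9.25→15.25]: (1.45+0.30)/2 × 6 = 5.25
  Sum = 53.9825 µg/mL·h
F = (AUC_ev/D_ev)/(AUC_iv/D_iv) = (53.9825/62.5)/(33.6/25) = 0.86372/1.344 = 0.6426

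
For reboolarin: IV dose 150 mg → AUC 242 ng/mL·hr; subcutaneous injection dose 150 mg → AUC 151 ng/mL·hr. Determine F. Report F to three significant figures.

F = (AUC_ev / D_ev) / (AUC_iv / D_iv)
  = (151/150) / (242/150)
  = 1.00667 / 1.61333 = 0.6240

F = 0.624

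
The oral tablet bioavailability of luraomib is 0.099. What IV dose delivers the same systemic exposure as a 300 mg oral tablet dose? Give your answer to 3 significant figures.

Systemic exposure from an extravascular dose = F × D_ev, so the equivalent IV dose is F × D_ev.
D_iv = F × D_ev = 0.099 × 300 = 29.7 mg

D_iv = 29.7 mg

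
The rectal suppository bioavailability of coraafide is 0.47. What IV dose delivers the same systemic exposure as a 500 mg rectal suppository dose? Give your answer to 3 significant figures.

Systemic exposure from an extravascular dose = F × D_ev, so the equivalent IV dose is F × D_ev.
D_iv = F × D_ev = 0.47 × 500 = 235 mg

D_iv = 235 mg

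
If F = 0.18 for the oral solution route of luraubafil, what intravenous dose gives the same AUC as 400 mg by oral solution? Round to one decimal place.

D_iv = 72.0 mg

Systemic exposure from an extravascular dose = F × D_ev, so the equivalent IV dose is F × D_ev.
D_iv = F × D_ev = 0.18 × 400 = 72 mg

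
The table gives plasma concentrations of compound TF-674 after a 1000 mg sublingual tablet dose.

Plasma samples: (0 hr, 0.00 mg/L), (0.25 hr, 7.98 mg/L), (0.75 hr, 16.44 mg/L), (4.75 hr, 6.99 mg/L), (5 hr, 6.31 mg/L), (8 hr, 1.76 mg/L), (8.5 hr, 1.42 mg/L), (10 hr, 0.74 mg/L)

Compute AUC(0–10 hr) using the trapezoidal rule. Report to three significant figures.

Trapezoidal AUC_0→10:
  [0→0.25]: (0.00+7.98)/2 × 0.25 = 0.9975
  [0.25→0.75]: (7.98+16.44)/2 × 0.5 = 6.105
  [0.75→4.75]: (16.44+6.99)/2 × 4 = 46.86
  [4.75→5]: (6.99+6.31)/2 × 0.25 = 1.6625
  [5→8]: (6.31+1.76)/2 × 3 = 12.105
  [8→8.5]: (1.76+1.42)/2 × 0.5 = 0.795
  [8.5→10]: (1.42+0.74)/2 × 1.5 = 1.62
  Sum = 70.145 mg/L·hr

AUC = 70.1 mg/L·hr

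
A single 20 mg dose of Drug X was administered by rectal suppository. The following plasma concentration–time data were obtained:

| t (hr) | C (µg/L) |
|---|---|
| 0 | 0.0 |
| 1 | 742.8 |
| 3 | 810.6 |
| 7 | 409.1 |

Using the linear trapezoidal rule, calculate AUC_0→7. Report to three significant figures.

Trapezoidal AUC_0→7:
  [0→1]: (0.0+742.8)/2 × 1 = 371.4
  [1→3]: (742.8+810.6)/2 × 2 = 1553.4
  [3→7]: (810.6+409.1)/2 × 4 = 2439.4
  Sum = 4364.2 µg/L·hr

AUC = 4360 µg/L·hr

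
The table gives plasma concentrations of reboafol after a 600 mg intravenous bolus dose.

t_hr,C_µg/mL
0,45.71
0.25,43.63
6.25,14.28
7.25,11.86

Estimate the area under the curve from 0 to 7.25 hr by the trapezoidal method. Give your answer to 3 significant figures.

Trapezoidal AUC_0→7.25:
  [0→0.25]: (45.71+43.63)/2 × 0.25 = 11.1675
  [0.25→6.25]: (43.63+14.28)/2 × 6 = 173.73
  [6.25→7.25]: (14.28+11.86)/2 × 1 = 13.07
  Sum = 197.9675 µg/mL·hr

AUC = 198 µg/mL·hr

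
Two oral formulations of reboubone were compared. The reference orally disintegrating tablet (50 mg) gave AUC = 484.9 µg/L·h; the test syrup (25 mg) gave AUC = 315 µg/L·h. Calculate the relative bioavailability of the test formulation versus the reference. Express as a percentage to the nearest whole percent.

F_rel = (AUC_test/D_test) / (AUC_ref/D_ref)
      = (315/25) / (484.9/50)
      = 12.6 / 9.698 = 1.2992 = 129.92%

F_rel = 130%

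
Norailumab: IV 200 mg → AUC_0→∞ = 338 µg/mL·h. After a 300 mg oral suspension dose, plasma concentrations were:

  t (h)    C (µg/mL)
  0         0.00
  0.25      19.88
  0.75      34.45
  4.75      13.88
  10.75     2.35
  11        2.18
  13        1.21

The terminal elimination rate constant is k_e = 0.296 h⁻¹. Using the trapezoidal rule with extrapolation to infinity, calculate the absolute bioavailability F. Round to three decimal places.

Trapezoidal AUC_0→13 (oral suspension):
  [0→0.25]: (0.00+19.88)/2 × 0.25 = 2.485
  [0.25→0.75]: (19.88+34.45)/2 × 0.5 = 13.5825
  [0.75→4.75]: (34.45+13.88)/2 × 4 = 96.66
  [4.75→10.75]: (13.88+2.35)/2 × 6 = 48.69
  [10.75→11]: (2.35+2.18)/2 × 0.25 = 0.56625
  [11→13]: (2.18+1.21)/2 × 2 = 3.39
  Sum = 165.37375 µg/mL·h
Tail: C_last/k_e = 1.21/0.296 = 4.088
AUC_0→∞ (oral suspension) = 165.37375 + 4.088 = 169.46175 µg/mL·h
F = (AUC_ev/D_ev)/(AUC_iv/D_iv) = (169.46175/300)/(338/200) = 0.5648725/1.69 = 0.3342

F = 0.334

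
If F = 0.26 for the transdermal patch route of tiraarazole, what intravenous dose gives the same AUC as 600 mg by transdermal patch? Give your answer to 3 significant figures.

D_iv = 156 mg

Systemic exposure from an extravascular dose = F × D_ev, so the equivalent IV dose is F × D_ev.
D_iv = F × D_ev = 0.26 × 600 = 156 mg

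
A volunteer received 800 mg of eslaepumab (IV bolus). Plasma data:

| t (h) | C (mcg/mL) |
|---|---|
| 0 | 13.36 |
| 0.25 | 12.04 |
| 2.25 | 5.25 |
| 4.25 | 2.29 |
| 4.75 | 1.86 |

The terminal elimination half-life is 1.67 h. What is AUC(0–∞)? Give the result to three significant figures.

Trapezoidal AUC_0→4.75:
  [0→0.25]: (13.36+12.04)/2 × 0.25 = 3.175
  [0.25→2.25]: (12.04+5.25)/2 × 2 = 17.29
  [2.25→4.25]: (5.25+2.29)/2 × 2 = 7.54
  [4.25→4.75]: (2.29+1.86)/2 × 0.5 = 1.0375
  Sum = 29.0425 mcg/mL·h
k_e = ln2 / t½ = 0.693147 / 1.67 = 0.4151 h^-1
Extrapolated tail: C_last / k_e = 1.86 / 0.4151 = 4.481
AUC_0→∞ = 29.0425 + 4.481 = 33.5235 mcg/mL·h

AUC = 33.5 mcg/mL·h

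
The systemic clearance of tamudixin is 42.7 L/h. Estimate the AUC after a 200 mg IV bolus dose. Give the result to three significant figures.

AUC = 4.68 mg/L·h

AUC_0→∞ = Dose_iv / CL
        = 200 / 42.7 = 4.68384 mg/L·h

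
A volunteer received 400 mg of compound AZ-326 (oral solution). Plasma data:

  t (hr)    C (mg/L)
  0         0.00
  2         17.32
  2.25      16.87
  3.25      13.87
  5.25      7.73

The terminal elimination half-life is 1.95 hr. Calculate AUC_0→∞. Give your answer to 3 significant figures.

Trapezoidal AUC_0→5.25:
  [0→2]: (0.00+17.32)/2 × 2 = 17.32
  [2→2.25]: (17.32+16.87)/2 × 0.25 = 4.27375
  [2.25→3.25]: (16.87+13.87)/2 × 1 = 15.37
  [3.25→5.25]: (13.87+7.73)/2 × 2 = 21.6
  Sum = 58.56375 mg/L·hr
k_e = ln2 / t½ = 0.693147 / 1.95 = 0.3555 hr^-1
Extrapolated tail: C_last / k_e = 7.73 / 0.3555 = 21.744
AUC_0→∞ = 58.56375 + 21.744 = 80.30775 mg/L·hr

AUC = 80.3 mg/L·hr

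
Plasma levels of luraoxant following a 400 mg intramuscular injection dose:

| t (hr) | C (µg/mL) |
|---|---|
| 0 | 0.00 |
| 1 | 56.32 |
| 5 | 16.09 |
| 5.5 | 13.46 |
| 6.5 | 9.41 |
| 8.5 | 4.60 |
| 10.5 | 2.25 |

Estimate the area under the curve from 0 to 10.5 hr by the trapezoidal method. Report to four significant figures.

AUC = 212.7 µg/mL·hr

Trapezoidal AUC_0→10.5:
  [0→1]: (0.00+56.32)/2 × 1 = 28.16
  [1→5]: (56.32+16.09)/2 × 4 = 144.82
  [5→5.5]: (16.09+13.46)/2 × 0.5 = 7.3875
  [5.5→6.5]: (13.46+9.41)/2 × 1 = 11.435
  [6.5→8.5]: (9.41+4.60)/2 × 2 = 14.01
  [8.5→10.5]: (4.60+2.25)/2 × 2 = 6.85
  Sum = 212.6625 µg/mL·hr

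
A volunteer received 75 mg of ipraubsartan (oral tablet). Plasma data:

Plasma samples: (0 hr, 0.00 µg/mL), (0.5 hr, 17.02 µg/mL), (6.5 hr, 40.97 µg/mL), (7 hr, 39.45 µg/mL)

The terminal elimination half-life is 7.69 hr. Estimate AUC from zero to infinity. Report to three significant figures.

AUC = 636 µg/mL·hr

Trapezoidal AUC_0→7:
  [0→0.5]: (0.00+17.02)/2 × 0.5 = 4.255
  [0.5→6.5]: (17.02+40.97)/2 × 6 = 173.97
  [6.5→7]: (40.97+39.45)/2 × 0.5 = 20.105
  Sum = 198.33 µg/mL·hr
k_e = ln2 / t½ = 0.693147 / 7.69 = 0.0901 hr^-1
Extrapolated tail: C_last / k_e = 39.45 / 0.0901 = 437.847
AUC_0→∞ = 198.33 + 437.847 = 636.177 µg/mL·hr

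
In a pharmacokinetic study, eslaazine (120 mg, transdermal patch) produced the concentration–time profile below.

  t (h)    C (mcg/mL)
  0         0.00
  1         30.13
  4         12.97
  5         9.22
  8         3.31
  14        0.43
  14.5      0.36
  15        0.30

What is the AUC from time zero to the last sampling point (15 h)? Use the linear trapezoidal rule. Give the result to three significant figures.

AUC = 121 mcg/mL·h

Trapezoidal AUC_0→15:
  [0→1]: (0.00+30.13)/2 × 1 = 15.065
  [1→4]: (30.13+12.97)/2 × 3 = 64.65
  [4→5]: (12.97+9.22)/2 × 1 = 11.095
  [5→8]: (9.22+3.31)/2 × 3 = 18.795
  [8→14]: (3.31+0.43)/2 × 6 = 11.22
  [14→14.5]: (0.43+0.36)/2 × 0.5 = 0.1975
  [14.5→15]: (0.36+0.30)/2 × 0.5 = 0.165
  Sum = 121.1875 mcg/mL·h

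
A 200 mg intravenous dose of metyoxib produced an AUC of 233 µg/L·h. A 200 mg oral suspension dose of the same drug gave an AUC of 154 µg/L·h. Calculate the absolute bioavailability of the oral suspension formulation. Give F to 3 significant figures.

F = (AUC_ev / D_ev) / (AUC_iv / D_iv)
  = (154/200) / (233/200)
  = 0.77 / 1.165 = 0.6609

F = 0.661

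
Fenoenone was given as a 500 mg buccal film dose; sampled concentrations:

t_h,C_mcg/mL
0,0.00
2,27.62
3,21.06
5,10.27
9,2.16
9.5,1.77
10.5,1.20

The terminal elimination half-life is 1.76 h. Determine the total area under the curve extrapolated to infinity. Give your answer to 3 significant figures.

Trapezoidal AUC_0→10.5:
  [0→2]: (0.00+27.62)/2 × 2 = 27.62
  [2→3]: (27.62+21.06)/2 × 1 = 24.34
  [3→5]: (21.06+10.27)/2 × 2 = 31.33
  [5→9]: (10.27+2.16)/2 × 4 = 24.86
  [9→9.5]: (2.16+1.77)/2 × 0.5 = 0.9825
  [9.5→10.5]: (1.77+1.20)/2 × 1 = 1.485
  Sum = 110.6175 mcg/mL·h
k_e = ln2 / t½ = 0.693147 / 1.76 = 0.3938 h^-1
Extrapolated tail: C_last / k_e = 1.20 / 0.3938 = 3.047
AUC_0→∞ = 110.6175 + 3.047 = 113.6645 mcg/mL·h

AUC = 114 mcg/mL·h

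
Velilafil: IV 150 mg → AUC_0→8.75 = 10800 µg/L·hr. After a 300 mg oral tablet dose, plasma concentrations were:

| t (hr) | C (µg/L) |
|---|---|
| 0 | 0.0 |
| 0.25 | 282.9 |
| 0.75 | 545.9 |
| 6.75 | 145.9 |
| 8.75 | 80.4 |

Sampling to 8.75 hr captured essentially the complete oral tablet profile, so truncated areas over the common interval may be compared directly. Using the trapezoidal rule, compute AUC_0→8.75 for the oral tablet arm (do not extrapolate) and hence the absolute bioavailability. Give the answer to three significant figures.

Trapezoidal AUC_0→8.75 (oral tablet):
  [0→0.25]: (0.0+282.9)/2 × 0.25 = 35.3625
  [0.25→0.75]: (282.9+545.9)/2 × 0.5 = 207.2
  [0.75→6.75]: (545.9+145.9)/2 × 6 = 2075.4
  [6.75→8.75]: (145.9+80.4)/2 × 2 = 226.3
  Sum = 2544.2625 µg/L·hr
F = (AUC_ev/D_ev)/(AUC_iv/D_iv) = (2544.2625/300)/(10800/150) = 8.480875/72 = 0.1178

F = 0.118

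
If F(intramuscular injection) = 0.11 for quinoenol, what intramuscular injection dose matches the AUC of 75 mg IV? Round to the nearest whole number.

For equal systemic exposure: F × D_ev = D_iv
D_ev = D_iv / F = 75 / 0.11 = 681.818 mg

D_intramuscular = 682 mg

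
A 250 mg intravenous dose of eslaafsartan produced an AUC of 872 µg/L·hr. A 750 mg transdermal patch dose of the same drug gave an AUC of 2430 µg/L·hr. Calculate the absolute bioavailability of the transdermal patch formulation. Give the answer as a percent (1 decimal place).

F = (AUC_ev / D_ev) / (AUC_iv / D_iv)
  = (2430/750) / (872/250)
  = 3.24 / 3.488 = 0.9289
  = 92.89%

F = 92.9%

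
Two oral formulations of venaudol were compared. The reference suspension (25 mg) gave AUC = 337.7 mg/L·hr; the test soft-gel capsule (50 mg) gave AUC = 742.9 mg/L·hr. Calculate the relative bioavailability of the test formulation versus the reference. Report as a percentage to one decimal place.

F_rel = (AUC_test/D_test) / (AUC_ref/D_ref)
      = (742.9/50) / (337.7/25)
      = 14.858 / 13.508 = 1.0999 = 109.99%

F_rel = 110.0%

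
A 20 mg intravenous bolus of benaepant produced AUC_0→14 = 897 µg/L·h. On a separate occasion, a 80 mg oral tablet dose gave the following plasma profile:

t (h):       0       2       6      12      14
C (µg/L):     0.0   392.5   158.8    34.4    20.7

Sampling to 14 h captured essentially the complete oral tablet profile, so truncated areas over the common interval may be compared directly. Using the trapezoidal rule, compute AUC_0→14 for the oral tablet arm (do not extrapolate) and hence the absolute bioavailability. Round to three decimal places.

F = 0.594

Trapezoidal AUC_0→14 (oral tablet):
  [0→2]: (0.0+392.5)/2 × 2 = 392.5
  [2→6]: (392.5+158.8)/2 × 4 = 1102.6
  [6→12]: (158.8+34.4)/2 × 6 = 579.6
  [12→14]: (34.4+20.7)/2 × 2 = 55.1
  Sum = 2129.8 µg/L·h
F = (AUC_ev/D_ev)/(AUC_iv/D_iv) = (2129.8/80)/(897/20) = 26.6225/44.85 = 0.5936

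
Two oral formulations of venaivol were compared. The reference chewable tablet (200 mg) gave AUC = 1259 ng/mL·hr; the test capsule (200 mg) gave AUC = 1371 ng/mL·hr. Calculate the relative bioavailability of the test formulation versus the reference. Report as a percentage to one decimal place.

F_rel = (AUC_test/D_test) / (AUC_ref/D_ref)
      = (1371/200) / (1259/200)
      = 6.855 / 6.295 = 1.0890 = 108.90%

F_rel = 108.9%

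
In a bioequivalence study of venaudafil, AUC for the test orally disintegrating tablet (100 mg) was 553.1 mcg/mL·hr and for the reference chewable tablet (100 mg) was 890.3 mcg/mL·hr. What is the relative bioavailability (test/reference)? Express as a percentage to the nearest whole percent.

F_rel = 62%

F_rel = (AUC_test/D_test) / (AUC_ref/D_ref)
      = (553.1/100) / (890.3/100)
      = 5.531 / 8.903 = 0.6213 = 62.13%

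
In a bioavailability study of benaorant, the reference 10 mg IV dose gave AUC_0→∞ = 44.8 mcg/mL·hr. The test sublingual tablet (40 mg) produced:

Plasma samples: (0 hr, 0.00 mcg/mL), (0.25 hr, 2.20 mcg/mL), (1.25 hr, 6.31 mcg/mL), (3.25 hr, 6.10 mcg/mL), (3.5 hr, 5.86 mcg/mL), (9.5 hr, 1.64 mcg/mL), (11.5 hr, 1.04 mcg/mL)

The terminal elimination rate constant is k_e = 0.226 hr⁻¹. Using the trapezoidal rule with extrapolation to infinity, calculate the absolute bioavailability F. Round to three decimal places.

Trapezoidal AUC_0→11.5 (sublingual tablet):
  [0→0.25]: (0.00+2.20)/2 × 0.25 = 0.275
  [0.25→1.25]: (2.20+6.31)/2 × 1 = 4.255
  [1.25→3.25]: (6.31+6.10)/2 × 2 = 12.41
  [3.25→3.5]: (6.10+5.86)/2 × 0.25 = 1.495
  [3.5→9.5]: (5.86+1.64)/2 × 6 = 22.5
  [9.5→11.5]: (1.64+1.04)/2 × 2 = 2.68
  Sum = 43.615 mcg/mL·hr
Tail: C_last/k_e = 1.04/0.226 = 4.602
AUC_0→∞ (sublingual tablet) = 43.615 + 4.602 = 48.217 mcg/mL·hr
F = (AUC_ev/D_ev)/(AUC_iv/D_iv) = (48.217/40)/(44.8/10) = 1.205425/4.48 = 0.2691

F = 0.269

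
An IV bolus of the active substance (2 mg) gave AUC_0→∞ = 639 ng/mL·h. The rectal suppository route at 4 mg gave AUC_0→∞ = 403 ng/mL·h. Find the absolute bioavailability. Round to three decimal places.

F = (AUC_ev / D_ev) / (AUC_iv / D_iv)
  = (403/4) / (639/2)
  = 100.75 / 319.5 = 0.3153

F = 0.315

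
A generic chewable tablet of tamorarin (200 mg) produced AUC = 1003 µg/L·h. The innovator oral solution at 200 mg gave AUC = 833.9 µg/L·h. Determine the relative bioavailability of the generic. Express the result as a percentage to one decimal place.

F_rel = (AUC_test/D_test) / (AUC_ref/D_ref)
      = (1003/200) / (833.9/200)
      = 5.015 / 4.1695 = 1.2028 = 120.28%

F_rel = 120.3%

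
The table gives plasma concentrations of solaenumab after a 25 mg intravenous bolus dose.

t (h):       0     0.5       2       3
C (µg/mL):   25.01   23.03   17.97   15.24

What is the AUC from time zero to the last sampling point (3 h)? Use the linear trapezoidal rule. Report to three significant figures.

AUC = 59.4 µg/mL·h

Trapezoidal AUC_0→3:
  [0→0.5]: (25.01+23.03)/2 × 0.5 = 12.01
  [0.5→2]: (23.03+17.97)/2 × 1.5 = 30.75
  [2→3]: (17.97+15.24)/2 × 1 = 16.605
  Sum = 59.365 µg/mL·h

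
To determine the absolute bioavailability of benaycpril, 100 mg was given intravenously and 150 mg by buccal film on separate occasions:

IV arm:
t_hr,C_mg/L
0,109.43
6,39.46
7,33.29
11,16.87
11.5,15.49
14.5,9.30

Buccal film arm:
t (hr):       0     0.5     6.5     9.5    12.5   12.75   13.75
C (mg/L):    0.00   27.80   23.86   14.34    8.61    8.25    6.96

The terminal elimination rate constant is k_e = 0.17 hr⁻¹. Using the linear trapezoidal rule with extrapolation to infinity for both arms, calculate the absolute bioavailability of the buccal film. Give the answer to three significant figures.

Trapezoidal AUC_0→14.5 (IV):
  [0→6]: (109.43+39.46)/2 × 6 = 446.67
  [6→7]: (39.46+33.29)/2 × 1 = 36.375
  [7→11]: (33.29+16.87)/2 × 4 = 100.32
  [11→11.5]: (16.87+15.49)/2 × 0.5 = 8.09
  [11.5→14.5]: (15.49+9.30)/2 × 3 = 37.185
  Sum = 628.64 mg/L·hr
IV tail: 9.30/0.17 = 54.706; AUC_iv,0→∞ = 628.64 + 54.706 = 683.346 mg/L·hr
Trapezoidal AUC_0→13.75 (buccal film):
  [0→0.5]: (0.00+27.80)/2 × 0.5 = 6.95
  [0.5→6.5]: (27.80+23.86)/2 × 6 = 154.98
  [6.5→9.5]: (23.86+14.34)/2 × 3 = 57.3
  [9.5→12.5]: (14.34+8.61)/2 × 3 = 34.425
  [12.5→12.75]: (8.61+8.25)/2 × 0.25 = 2.1075
  [12.75→13.75]: (8.25+6.96)/2 × 1 = 7.605
  Sum = 263.3675 mg/L·hr
buccal film tail: 6.96/0.17 = 40.941; AUC_ev,0→∞ = 263.3675 + 40.941 = 304.3085 mg/L·hr
F = (AUC_ev/D_ev)/(AUC_iv/D_iv) = (304.3085/150)/(683.346/100) = 2.02872/6.83346 = 0.2969

F = 0.297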